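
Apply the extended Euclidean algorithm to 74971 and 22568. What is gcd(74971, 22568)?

13

Euclidean algorithm:
74971 = 3·22568 + 7267
22568 = 3·7267 + 767
7267 = 9·767 + 364
767 = 2·364 + 39
364 = 9·39 + 13
39 = 3·13 + 0
gcd(74971, 22568) = 13.
Back-substituting:
13 = 364 − 9·39
13 = −9·767 + 19·364
13 = 19·7267 − 180·767
13 = −180·22568 + 559·7267
13 = 559·74971 − 1857·22568
So 13 = (559)·74971 + (-1857)·22568.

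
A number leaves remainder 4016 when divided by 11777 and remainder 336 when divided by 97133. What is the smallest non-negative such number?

Write x = 4016 + 11777·k. Then 11777·k ≡ 336 − 4016 ≡ 93453 (mod 97133).
Need 11777⁻¹ mod 97133. Extended Euclid on (97133, 11777):
97133 = 8*11777 + 2917
11777 = 4*2917 + 109
2917 = 26*109 + 83
109 = 1*83 + 26
83 = 3*26 + 5
26 = 5*5 + 1
5 = 5*1 + 0
Back-substitute:
1 = 26 − 5·5
1 = −5·83 + 16·26
1 = 16·109 − 21·83
1 = −21·2917 + 562·109
1 = 562·11777 − 2269·2917
1 = −2269·97133 + 18714·11777
11777⁻¹ ≡ 18714 (mod 97133), so k ≡ 18714·93453 ≡ 96910 (mod 97133).
x = 4016 + 11777·96910 = 1141313086.

1141313086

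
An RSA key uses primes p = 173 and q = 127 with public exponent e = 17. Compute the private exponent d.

7649

φ(n) = (p−1)(q−1) = 172·126 = 21672.
Need d with 17·d ≡ 1 (mod 21672). Apply the extended Euclidean algorithm:
21672 = 1274*17 + 14
17 = 1*14 + 3
14 = 4*3 + 2
3 = 1*2 + 1
2 = 2*1 + 0
Back-substitute:
1 = 3 − 2
1 = −14 + 5·3
1 = 5·17 − 6·14
1 = −6·21672 + 7649·17
So 17·7649 ≡ 1 (mod 21672), hence d = 7649.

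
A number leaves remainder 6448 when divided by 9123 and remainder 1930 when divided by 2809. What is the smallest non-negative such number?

24027307

Write x = 6448 + 9123·k. Then 9123·k ≡ 1930 − 6448 ≡ 1100 (mod 2809).
Need 9123⁻¹ mod 2809. Extended Euclid on (2809, 696):
2809 = 4·696 + 25
696 = 27·25 + 21
25 = 1·21 + 4
21 = 5·4 + 1
4 = 4·1 + 0
Back-substitute:
1 = 21 − 5·4
1 = −5·25 + 6·21
1 = 6·696 − 167·25
1 = −167·2809 + 674·696
9123⁻¹ ≡ 674 (mod 2809), so k ≡ 674·1100 ≡ 2633 (mod 2809).
x = 6448 + 9123·2633 = 24027307.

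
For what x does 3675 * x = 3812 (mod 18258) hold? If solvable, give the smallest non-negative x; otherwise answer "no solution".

gcd(3675, 18258):
18258 = 4·3675 + 3558
3675 = 1·3558 + 117
3558 = 30·117 + 48
117 = 2·48 + 21
48 = 2·21 + 6
21 = 3·6 + 3
6 = 2·3 + 0
gcd = 3, but 3 ∤ 3812, so the congruence has no solution.

no solution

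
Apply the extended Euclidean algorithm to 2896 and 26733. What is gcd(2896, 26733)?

Apply Euclid's algorithm to 26733 and 2896:
26733 = 9*2896 + 669
2896 = 4*669 + 220
669 = 3*220 + 9
220 = 24*9 + 4
9 = 2*4 + 1
4 = 4*1 + 0
gcd(2896, 26733) = 1.
Working backward:
1 = 9 − 2·4
1 = −2·220 + 49·9
1 = 49·669 − 149·220
1 = −149·2896 + 645·669
1 = 645·26733 − 5954·2896
So 1 = (645)·26733 + (-5954)·2896.

1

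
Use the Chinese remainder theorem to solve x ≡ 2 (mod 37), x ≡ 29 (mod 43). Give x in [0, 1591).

631

Write x = 2 + 37·k. Then 37·k ≡ 29 − 2 ≡ 27 (mod 43).
Need 37⁻¹ mod 43. Extended Euclid on (43, 37):
43 = 1·37 + 6
37 = 6·6 + 1
6 = 6·1 + 0
Back-substitute:
1 = 37 − 6·6
1 = −6·43 + 7·37
37⁻¹ ≡ 7 (mod 43), so k ≡ 7·27 ≡ 17 (mod 43).
x = 2 + 37·17 = 631.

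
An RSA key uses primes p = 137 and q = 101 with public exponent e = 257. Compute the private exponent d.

φ(n) = (p−1)(q−1) = 136·100 = 13600.
Need d with 257·d ≡ 1 (mod 13600). Apply the extended Euclidean algorithm:
13600 = 52*257 + 236
257 = 1*236 + 21
236 = 11*21 + 5
21 = 4*5 + 1
5 = 5*1 + 0
Back-substitute:
1 = 21 − 4·5
1 = −4·236 + 45·21
1 = 45·257 − 49·236
1 = −49·13600 + 2593·257
So 257·2593 ≡ 1 (mod 13600), hence d = 2593.

2593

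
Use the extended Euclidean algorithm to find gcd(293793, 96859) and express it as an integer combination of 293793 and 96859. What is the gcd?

Repeated division:
293793 = 3·96859 + 3216
96859 = 30·3216 + 379
3216 = 8·379 + 184
379 = 2·184 + 11
184 = 16·11 + 8
11 = 1·8 + 3
8 = 2·3 + 2
3 = 1·2 + 1
2 = 2·1 + 0
gcd(293793, 96859) = 1.
Back-substituting:
1 = 3 − 2
1 = −8 + 3·3
1 = 3·11 − 4·8
1 = −4·184 + 67·11
1 = 67·379 − 138·184
1 = −138·3216 + 1171·379
1 = 1171·96859 − 35268·3216
1 = −35268·293793 + 106975·96859
So 1 = (-35268)·293793 + (106975)·96859.

1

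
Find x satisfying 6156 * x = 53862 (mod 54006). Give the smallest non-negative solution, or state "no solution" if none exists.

1158

First find gcd(6156, 54006):
54006 = 8·6156 + 4758
6156 = 1·4758 + 1398
4758 = 3·1398 + 564
1398 = 2·564 + 270
564 = 2·270 + 24
270 = 11·24 + 6
24 = 4·6 + 0
gcd = 6 and 6 | 53862, so solutions exist. Divide through by 6: 1026x ≡ 8977 (mod 9001).
Now find 1026⁻¹ mod 9001:
9001 = 8·1026 + 793
1026 = 1·793 + 233
793 = 3·233 + 94
233 = 2·94 + 45
94 = 2·45 + 4
45 = 11·4 + 1
4 = 4·1 + 0
Back-substitute:
1 = 45 − 11·4
1 = −11·94 + 23·45
1 = 23·233 − 57·94
1 = −57·793 + 194·233
1 = 194·1026 − 251·793
1 = −251·9001 + 2202·1026
So 1026⁻¹ ≡ 2202 (mod 9001).
Then x ≡ 2202·8977 ≡ 1158 (mod 9001); the smallest non-negative solution is x = 1158.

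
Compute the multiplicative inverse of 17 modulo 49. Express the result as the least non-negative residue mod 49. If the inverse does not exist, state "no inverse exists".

26

Apply the Euclidean algorithm to 49 and 17:
49 = 2×17 + 15
17 = 1×15 + 2
15 = 7×2 + 1
2 = 2×1 + 0
Since gcd(17, 49) = 1, back-substitute to write 1 as a combination:
1 = 15 − 7·2
1 = −7·17 + 8·15
1 = 8·49 − 23·17
So 17·(-23) ≡ 1 (mod 49), and -23 ≡ 26 (mod 49).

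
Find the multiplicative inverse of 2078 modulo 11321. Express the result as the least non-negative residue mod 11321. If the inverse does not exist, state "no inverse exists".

1520

Run Euclid on (11321, 2078):
11321 = 5·2078 + 931
2078 = 2·931 + 216
931 = 4·216 + 67
216 = 3·67 + 15
67 = 4·15 + 7
15 = 2·7 + 1
7 = 7·1 + 0
Since gcd(2078, 11321) = 1, back-substitute to write 1 as a combination:
1 = 15 − 2·7
1 = −2·67 + 9·15
1 = 9·216 − 29·67
1 = −29·931 + 125·216
1 = 125·2078 − 279·931
1 = −279·11321 + 1520·2078
So 2078·1520 ≡ 1 (mod 11321).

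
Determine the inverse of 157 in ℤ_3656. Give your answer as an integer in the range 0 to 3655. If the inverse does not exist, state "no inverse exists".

Run Euclid on (3656, 157):
3656 = 23*157 + 45
157 = 3*45 + 22
45 = 2*22 + 1
22 = 22*1 + 0
The gcd is 1. Working backward:
1 = 45 − 2·22
1 = −2·157 + 7·45
1 = 7·3656 − 163·157
Hence 157⁻¹ ≡ -163 ≡ 3493 (mod 3656).

3493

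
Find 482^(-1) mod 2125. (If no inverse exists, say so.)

1618

Extended Euclidean algorithm:
2125 = 4*482 + 197
482 = 2*197 + 88
197 = 2*88 + 21
88 = 4*21 + 4
21 = 5*4 + 1
4 = 4*1 + 0
Since gcd(482, 2125) = 1, back-substitute to write 1 as a combination:
1 = 21 − 5·4
1 = −5·88 + 21·21
1 = 21·197 − 47·88
1 = −47·482 + 115·197
1 = 115·2125 − 507·482
Hence 482⁻¹ ≡ -507 ≡ 1618 (mod 2125).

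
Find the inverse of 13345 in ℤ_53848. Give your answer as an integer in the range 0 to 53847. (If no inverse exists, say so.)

gcd(53848, 13345) by repeated division:
53848 = 4×13345 + 468
13345 = 28×468 + 241
468 = 1×241 + 227
241 = 1×227 + 14
227 = 16×14 + 3
14 = 4×3 + 2
3 = 1×2 + 1
2 = 2×1 + 0
The gcd is 1. Working backward:
1 = 3 − 2
1 = −14 + 5·3
1 = 5·227 − 81·14
1 = −81·241 + 86·227
1 = 86·468 − 167·241
1 = −167·13345 + 4762·468
1 = 4762·53848 − 19215·13345
Thus 13345·(-19215) ≡ 1 (mod 53848); reducing, -19215 mod 53848 = 34633.

34633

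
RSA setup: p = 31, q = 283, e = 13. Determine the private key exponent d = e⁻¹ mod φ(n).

5857

φ(n) = (p−1)(q−1) = 30·282 = 8460.
Need d with 13·d ≡ 1 (mod 8460). Apply the extended Euclidean algorithm:
8460 = 650×13 + 10
13 = 1×10 + 3
10 = 3×3 + 1
3 = 3×1 + 0
Back-substitute:
1 = 10 − 3·3
1 = −3·13 + 4·10
1 = 4·8460 − 2603·13
So 13·(-2603) ≡ 1 (mod 8460), hence d ≡ -2603 ≡ 5857 (mod 8460).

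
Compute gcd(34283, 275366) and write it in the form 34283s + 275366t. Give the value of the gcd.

1

Repeated division:
275366 = 8*34283 + 1102
34283 = 31*1102 + 121
1102 = 9*121 + 13
121 = 9*13 + 4
13 = 3*4 + 1
4 = 4*1 + 0
gcd(34283, 275366) = 1.
Back-substituting:
1 = 13 − 3·4
1 = −3·121 + 28·13
1 = 28·1102 − 255·121
1 = −255·34283 + 7933·1102
1 = 7933·275366 − 63719·34283
So 1 = (7933)·275366 + (-63719)·34283.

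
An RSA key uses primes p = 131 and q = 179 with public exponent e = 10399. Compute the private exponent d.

12479

φ(n) = (p−1)(q−1) = 130·178 = 23140.
Need d with 10399·d ≡ 1 (mod 23140). Apply the extended Euclidean algorithm:
23140 = 2·10399 + 2342
10399 = 4·2342 + 1031
2342 = 2·1031 + 280
1031 = 3·280 + 191
280 = 1·191 + 89
191 = 2·89 + 13
89 = 6·13 + 11
13 = 1·11 + 2
11 = 5·2 + 1
2 = 2·1 + 0
Back-substitute:
1 = 11 − 5·2
1 = −5·13 + 6·11
1 = 6·89 − 41·13
1 = −41·191 + 88·89
1 = 88·280 − 129·191
1 = −129·1031 + 475·280
1 = 475·2342 − 1079·1031
1 = −1079·10399 + 4791·2342
1 = 4791·23140 − 10661·10399
So 10399·(-10661) ≡ 1 (mod 23140), hence d ≡ -10661 ≡ 12479 (mod 23140).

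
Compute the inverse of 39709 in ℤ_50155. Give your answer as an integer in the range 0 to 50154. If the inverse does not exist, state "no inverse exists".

Run Euclid on (50155, 39709):
50155 = 1*39709 + 10446
39709 = 3*10446 + 8371
10446 = 1*8371 + 2075
8371 = 4*2075 + 71
2075 = 29*71 + 16
71 = 4*16 + 7
16 = 2*7 + 2
7 = 3*2 + 1
2 = 2*1 + 0
Since gcd(39709, 50155) = 1, back-substitute to write 1 as a combination:
1 = 7 − 3·2
1 = −3·16 + 7·7
1 = 7·71 − 31·16
1 = −31·2075 + 906·71
1 = 906·8371 − 3655·2075
1 = −3655·10446 + 4561·8371
1 = 4561·39709 − 17338·10446
1 = −17338·50155 + 21899·39709
So 39709·21899 ≡ 1 (mod 50155).

21899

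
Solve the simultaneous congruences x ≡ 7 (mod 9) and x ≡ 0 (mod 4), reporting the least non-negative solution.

16

Write x = 7 + 9·k. Then 9·k ≡ 0 − 7 ≡ 1 (mod 4).
Need 9⁻¹ mod 4. Extended Euclid on (4, 1):
4 = 4×1 + 0
9⁻¹ ≡ 1 (mod 4), so k ≡ 1·1 ≡ 1 (mod 4).
x = 7 + 9·1 = 16.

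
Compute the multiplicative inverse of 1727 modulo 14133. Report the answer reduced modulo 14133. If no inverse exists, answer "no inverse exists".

4280

Run Euclid on (14133, 1727):
14133 = 8·1727 + 317
1727 = 5·317 + 142
317 = 2·142 + 33
142 = 4·33 + 10
33 = 3·10 + 3
10 = 3·3 + 1
3 = 3·1 + 0
gcd = 1, so the inverse exists. Back-substitute:
1 = 10 − 3·3
1 = −3·33 + 10·10
1 = 10·142 − 43·33
1 = −43·317 + 96·142
1 = 96·1727 − 523·317
1 = −523·14133 + 4280·1727
So 1727·4280 ≡ 1 (mod 14133).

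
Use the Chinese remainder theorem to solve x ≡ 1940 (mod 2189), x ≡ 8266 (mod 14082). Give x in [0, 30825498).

30284566

Write x = 1940 + 2189·k. Then 2189·k ≡ 8266 − 1940 ≡ 6326 (mod 14082).
Need 2189⁻¹ mod 14082. Extended Euclid on (14082, 2189):
14082 = 6×2189 + 948
2189 = 2×948 + 293
948 = 3×293 + 69
293 = 4×69 + 17
69 = 4×17 + 1
17 = 17×1 + 0
Back-substitute:
1 = 69 − 4·17
1 = −4·293 + 17·69
1 = 17·948 − 55·293
1 = −55·2189 + 127·948
1 = 127·14082 − 817·2189
2189⁻¹ ≡ 13265 (mod 14082), so k ≡ 13265·6326 ≡ 13834 (mod 14082).
x = 1940 + 2189·13834 = 30284566.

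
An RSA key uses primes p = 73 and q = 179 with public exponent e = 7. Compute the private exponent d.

φ(n) = (p−1)(q−1) = 72·178 = 12816.
Need d with 7·d ≡ 1 (mod 12816). Apply the extended Euclidean algorithm:
12816 = 1830·7 + 6
7 = 1·6 + 1
6 = 6·1 + 0
Back-substitute:
1 = 7 − 6
1 = −12816 + 1831·7
So 7·1831 ≡ 1 (mod 12816), hence d = 1831.

1831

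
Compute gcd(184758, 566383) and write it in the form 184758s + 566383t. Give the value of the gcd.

Repeated division:
566383 = 3·184758 + 12109
184758 = 15·12109 + 3123
12109 = 3·3123 + 2740
3123 = 1·2740 + 383
2740 = 7·383 + 59
383 = 6·59 + 29
59 = 2·29 + 1
29 = 29·1 + 0
gcd(184758, 566383) = 1.
Back-substituting:
1 = 59 − 2·29
1 = −2·383 + 13·59
1 = 13·2740 − 93·383
1 = −93·3123 + 106·2740
1 = 106·12109 − 411·3123
1 = −411·184758 + 6271·12109
1 = 6271·566383 − 19224·184758
So 1 = (6271)·566383 + (-19224)·184758.

1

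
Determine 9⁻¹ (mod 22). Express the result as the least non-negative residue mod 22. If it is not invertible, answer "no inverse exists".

gcd(22, 9) by repeated division:
22 = 2*9 + 4
9 = 2*4 + 1
4 = 4*1 + 0
gcd = 1, so the inverse exists. Back-substitute:
1 = 9 − 2·4
1 = −2·22 + 5·9
So 9·5 ≡ 1 (mod 22).

5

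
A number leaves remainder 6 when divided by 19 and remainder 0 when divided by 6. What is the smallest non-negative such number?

Write x = 6 + 19·k. Then 19·k ≡ 0 − 6 ≡ 0 (mod 6).
Need 19⁻¹ mod 6. Extended Euclid on (6, 1):
6 = 6·1 + 0
19⁻¹ ≡ 1 (mod 6), so k ≡ 1·0 ≡ 0 (mod 6).
x = 6 + 19·0 = 6.

6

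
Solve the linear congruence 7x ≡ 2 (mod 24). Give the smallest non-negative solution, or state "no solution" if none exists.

First find gcd(7, 24):
24 = 3×7 + 3
7 = 2×3 + 1
3 = 3×1 + 0
gcd = 1, so a unique solution mod 24 exists.
Back-substitute for the Bézout coefficients:
1 = 7 − 2·3
1 = −2·24 + 7·7
So 7·(7) ≡ 1 (mod 24), giving 7⁻¹ ≡ 7.
x ≡ 7⁻¹·2 ≡ 7·2 ≡ 14 (mod 24).

14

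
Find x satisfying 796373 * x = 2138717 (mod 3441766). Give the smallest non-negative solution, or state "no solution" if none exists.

975537

First find gcd(796373, 3441766):
3441766 = 4·796373 + 256274
796373 = 3·256274 + 27551
256274 = 9·27551 + 8315
27551 = 3·8315 + 2606
8315 = 3·2606 + 497
2606 = 5·497 + 121
497 = 4·121 + 13
121 = 9·13 + 4
13 = 3·4 + 1
4 = 4·1 + 0
gcd = 1, so a unique solution mod 3441766 exists.
Back-substitute for the Bézout coefficients:
1 = 13 − 3·4
1 = −3·121 + 28·13
1 = 28·497 − 115·121
1 = −115·2606 + 603·497
1 = 603·8315 − 1924·2606
1 = −1924·27551 + 6375·8315
1 = 6375·256274 − 59299·27551
1 = −59299·796373 + 184272·256274
1 = 184272·3441766 − 796387·796373
So 796373·(-796387) ≡ 1 (mod 3441766), giving 796373⁻¹ ≡ 2645379.
x ≡ 796373⁻¹·2138717 ≡ 2645379·2138717 ≡ 975537 (mod 3441766).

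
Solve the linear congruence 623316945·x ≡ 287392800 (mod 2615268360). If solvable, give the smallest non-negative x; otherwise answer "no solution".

First find gcd(623316945, 2615268360):
2615268360 = 4*623316945 + 122000580
623316945 = 5*122000580 + 13314045
122000580 = 9*13314045 + 2174175
13314045 = 6*2174175 + 268995
2174175 = 8*268995 + 22215
268995 = 12*22215 + 2415
22215 = 9*2415 + 480
2415 = 5*480 + 15
480 = 32*15 + 0
gcd = 15 and 15 | 287392800, so solutions exist. Divide through by 15: 41554463x ≡ 19159520 (mod 174351224).
Now find 41554463⁻¹ mod 174351224:
174351224 = 4*41554463 + 8133372
41554463 = 5*8133372 + 887603
8133372 = 9*887603 + 144945
887603 = 6*144945 + 17933
144945 = 8*17933 + 1481
17933 = 12*1481 + 161
1481 = 9*161 + 32
161 = 5*32 + 1
32 = 32*1 + 0
Back-substitute:
1 = 161 − 5·32
1 = −5·1481 + 46·161
1 = 46·17933 − 557·1481
1 = −557·144945 + 4502·17933
1 = 4502·887603 − 27569·144945
1 = −27569·8133372 + 252623·887603
1 = 252623·41554463 − 1290684·8133372
1 = −1290684·174351224 + 5415359·41554463
So 41554463⁻¹ ≡ 5415359 (mod 174351224).
Then x ≡ 5415359·19159520 ≡ 137421400 (mod 174351224); the smallest non-negative solution is x = 137421400.

137421400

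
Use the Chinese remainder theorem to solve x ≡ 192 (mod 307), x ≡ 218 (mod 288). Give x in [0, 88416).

19226

Write x = 192 + 307·k. Then 307·k ≡ 218 − 192 ≡ 26 (mod 288).
Need 307⁻¹ mod 288. Extended Euclid on (288, 19):
288 = 15*19 + 3
19 = 6*3 + 1
3 = 3*1 + 0
Back-substitute:
1 = 19 − 6·3
1 = −6·288 + 91·19
307⁻¹ ≡ 91 (mod 288), so k ≡ 91·26 ≡ 62 (mod 288).
x = 192 + 307·62 = 19226.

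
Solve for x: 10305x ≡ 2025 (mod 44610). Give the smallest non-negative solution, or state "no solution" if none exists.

195

First find gcd(10305, 44610):
44610 = 4*10305 + 3390
10305 = 3*3390 + 135
3390 = 25*135 + 15
135 = 9*15 + 0
gcd = 15 and 15 | 2025, so solutions exist. Divide through by 15: 687x ≡ 135 (mod 2974).
Now find 687⁻¹ mod 2974:
2974 = 4×687 + 226
687 = 3×226 + 9
226 = 25×9 + 1
9 = 9×1 + 0
Back-substitute:
1 = 226 − 25·9
1 = −25·687 + 76·226
1 = 76·2974 − 329·687
So 687·(-329) ≡ 1 (mod 2974), i.e. 687⁻¹ ≡ 2645.
Then x ≡ 2645·135 ≡ 195 (mod 2974); the smallest non-negative solution is x = 195.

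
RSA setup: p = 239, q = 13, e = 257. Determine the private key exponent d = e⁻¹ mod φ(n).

689

φ(n) = (p−1)(q−1) = 238·12 = 2856.
Need d with 257·d ≡ 1 (mod 2856). Apply the extended Euclidean algorithm:
2856 = 11·257 + 29
257 = 8·29 + 25
29 = 1·25 + 4
25 = 6·4 + 1
4 = 4·1 + 0
Back-substitute:
1 = 25 − 6·4
1 = −6·29 + 7·25
1 = 7·257 − 62·29
1 = −62·2856 + 689·257
So 257·689 ≡ 1 (mod 2856), hence d = 689.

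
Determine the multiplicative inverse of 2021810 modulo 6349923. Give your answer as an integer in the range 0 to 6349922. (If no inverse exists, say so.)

Run Euclid on (6349923, 2021810):
6349923 = 3·2021810 + 284493
2021810 = 7·284493 + 30359
284493 = 9·30359 + 11262
30359 = 2·11262 + 7835
11262 = 1·7835 + 3427
7835 = 2·3427 + 981
3427 = 3·981 + 484
981 = 2·484 + 13
484 = 37·13 + 3
13 = 4·3 + 1
3 = 3·1 + 0
Since gcd(2021810, 6349923) = 1, back-substitute to write 1 as a combination:
1 = 13 − 4·3
1 = −4·484 + 149·13
1 = 149·981 − 302·484
1 = −302·3427 + 1055·981
1 = 1055·7835 − 2412·3427
1 = −2412·11262 + 3467·7835
1 = 3467·30359 − 9346·11262
1 = −9346·284493 + 87581·30359
1 = 87581·2021810 − 622413·284493
1 = −622413·6349923 + 1954820·2021810
So 2021810·1954820 ≡ 1 (mod 6349923).

1954820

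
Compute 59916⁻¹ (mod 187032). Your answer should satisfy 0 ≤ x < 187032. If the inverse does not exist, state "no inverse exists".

Euclidean algorithm on 187032, 59916:
187032 = 3*59916 + 7284
59916 = 8*7284 + 1644
7284 = 4*1644 + 708
1644 = 2*708 + 228
708 = 3*228 + 24
228 = 9*24 + 12
24 = 2*12 + 0
The gcd is 12, not 1, hence no inverse exists.

no inverse exists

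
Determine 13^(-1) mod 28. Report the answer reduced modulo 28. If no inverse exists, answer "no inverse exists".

13

Run Euclid on (28, 13):
28 = 2·13 + 2
13 = 6·2 + 1
2 = 2·1 + 0
gcd = 1, so the inverse exists. Back-substitute:
1 = 13 − 6·2
1 = −6·28 + 13·13
So 13·13 ≡ 1 (mod 28).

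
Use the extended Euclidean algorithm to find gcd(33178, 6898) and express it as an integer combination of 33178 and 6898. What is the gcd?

Euclidean algorithm:
33178 = 4*6898 + 5586
6898 = 1*5586 + 1312
5586 = 4*1312 + 338
1312 = 3*338 + 298
338 = 1*298 + 40
298 = 7*40 + 18
40 = 2*18 + 4
18 = 4*4 + 2
4 = 2*2 + 0
gcd(33178, 6898) = 2.
Back-substituting:
2 = 18 − 4·4
2 = −4·40 + 9·18
2 = 9·298 − 67·40
2 = −67·338 + 76·298
2 = 76·1312 − 295·338
2 = −295·5586 + 1256·1312
2 = 1256·6898 − 1551·5586
2 = −1551·33178 + 7460·6898
So 2 = (-1551)·33178 + (7460)·6898.

2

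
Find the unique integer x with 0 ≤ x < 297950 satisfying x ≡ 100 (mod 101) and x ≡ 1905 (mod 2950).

273305

Write x = 100 + 101·k. Then 101·k ≡ 1905 − 100 ≡ 1805 (mod 2950).
Need 101⁻¹ mod 2950. Extended Euclid on (2950, 101):
2950 = 29×101 + 21
101 = 4×21 + 17
21 = 1×17 + 4
17 = 4×4 + 1
4 = 4×1 + 0
Back-substitute:
1 = 17 − 4·4
1 = −4·21 + 5·17
1 = 5·101 − 24·21
1 = −24·2950 + 701·101
101⁻¹ ≡ 701 (mod 2950), so k ≡ 701·1805 ≡ 2705 (mod 2950).
x = 100 + 101·2705 = 273305.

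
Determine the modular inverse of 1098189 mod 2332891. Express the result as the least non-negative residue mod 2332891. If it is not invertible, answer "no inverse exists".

1147468

Apply the Euclidean algorithm to 2332891 and 1098189:
2332891 = 2*1098189 + 136513
1098189 = 8*136513 + 6085
136513 = 22*6085 + 2643
6085 = 2*2643 + 799
2643 = 3*799 + 246
799 = 3*246 + 61
246 = 4*61 + 2
61 = 30*2 + 1
2 = 2*1 + 0
gcd = 1, so the inverse exists. Back-substitute:
1 = 61 − 30·2
1 = −30·246 + 121·61
1 = 121·799 − 393·246
1 = −393·2643 + 1300·799
1 = 1300·6085 − 2993·2643
1 = −2993·136513 + 67146·6085
1 = 67146·1098189 − 540161·136513
1 = −540161·2332891 + 1147468·1098189
So 1098189·1147468 ≡ 1 (mod 2332891).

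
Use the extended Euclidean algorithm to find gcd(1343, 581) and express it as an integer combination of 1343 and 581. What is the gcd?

Repeated division:
1343 = 2·581 + 181
581 = 3·181 + 38
181 = 4·38 + 29
38 = 1·29 + 9
29 = 3·9 + 2
9 = 4·2 + 1
2 = 2·1 + 0
gcd(1343, 581) = 1.
Express as a combination:
1 = 9 − 4·2
1 = −4·29 + 13·9
1 = 13·38 − 17·29
1 = −17·181 + 81·38
1 = 81·581 − 260·181
1 = −260·1343 + 601·581
So 1 = (-260)·1343 + (601)·581.

1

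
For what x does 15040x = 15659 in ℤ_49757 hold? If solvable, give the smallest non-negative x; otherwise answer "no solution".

First find gcd(15040, 49757):
49757 = 3*15040 + 4637
15040 = 3*4637 + 1129
4637 = 4*1129 + 121
1129 = 9*121 + 40
121 = 3*40 + 1
40 = 40*1 + 0
gcd = 1, so a unique solution mod 49757 exists.
Back-substitute for the Bézout coefficients:
1 = 121 − 3·40
1 = −3·1129 + 28·121
1 = 28·4637 − 115·1129
1 = −115·15040 + 373·4637
1 = 373·49757 − 1234·15040
So 15040·(-1234) ≡ 1 (mod 49757), giving 15040⁻¹ ≡ 48523.
x ≡ 15040⁻¹·15659 ≡ 48523·15659 ≡ 32267 (mod 49757).

32267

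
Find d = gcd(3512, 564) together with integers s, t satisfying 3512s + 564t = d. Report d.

4

Euclidean algorithm:
3512 = 6×564 + 128
564 = 4×128 + 52
128 = 2×52 + 24
52 = 2×24 + 4
24 = 6×4 + 0
gcd(3512, 564) = 4.
Working backward:
4 = 52 − 2·24
4 = −2·128 + 5·52
4 = 5·564 − 22·128
4 = −22·3512 + 137·564
So 4 = (-22)·3512 + (137)·564.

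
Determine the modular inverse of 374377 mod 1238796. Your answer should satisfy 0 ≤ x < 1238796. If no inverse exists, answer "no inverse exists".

Apply the Euclidean algorithm to 1238796 and 374377:
1238796 = 3×374377 + 115665
374377 = 3×115665 + 27382
115665 = 4×27382 + 6137
27382 = 4×6137 + 2834
6137 = 2×2834 + 469
2834 = 6×469 + 20
469 = 23×20 + 9
20 = 2×9 + 2
9 = 4×2 + 1
2 = 2×1 + 0
The gcd is 1. Working backward:
1 = 9 − 4·2
1 = −4·20 + 9·9
1 = 9·469 − 211·20
1 = −211·2834 + 1275·469
1 = 1275·6137 − 2761·2834
1 = −2761·27382 + 12319·6137
1 = 12319·115665 − 52037·27382
1 = −52037·374377 + 168430·115665
1 = 168430·1238796 − 557327·374377
Hence 374377⁻¹ ≡ -557327 ≡ 681469 (mod 1238796).

681469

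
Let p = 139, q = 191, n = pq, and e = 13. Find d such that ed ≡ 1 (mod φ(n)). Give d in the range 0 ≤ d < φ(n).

φ(n) = (p−1)(q−1) = 138·190 = 26220.
Need d with 13·d ≡ 1 (mod 26220). Apply the extended Euclidean algorithm:
26220 = 2016·13 + 12
13 = 1·12 + 1
12 = 12·1 + 0
Back-substitute:
1 = 13 − 12
1 = −26220 + 2017·13
So 13·2017 ≡ 1 (mod 26220), hence d = 2017.

2017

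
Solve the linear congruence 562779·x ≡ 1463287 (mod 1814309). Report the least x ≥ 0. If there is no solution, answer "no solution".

First find gcd(562779, 1814309):
1814309 = 3·562779 + 125972
562779 = 4·125972 + 58891
125972 = 2·58891 + 8190
58891 = 7·8190 + 1561
8190 = 5·1561 + 385
1561 = 4·385 + 21
385 = 18·21 + 7
21 = 3·7 + 0
gcd = 7 and 7 | 1463287, so solutions exist. Divide through by 7: 80397x ≡ 209041 (mod 259187).
Now find 80397⁻¹ mod 259187:
259187 = 3×80397 + 17996
80397 = 4×17996 + 8413
17996 = 2×8413 + 1170
8413 = 7×1170 + 223
1170 = 5×223 + 55
223 = 4×55 + 3
55 = 18×3 + 1
3 = 3×1 + 0
Back-substitute:
1 = 55 − 18·3
1 = −18·223 + 73·55
1 = 73·1170 − 383·223
1 = −383·8413 + 2754·1170
1 = 2754·17996 − 5891·8413
1 = −5891·80397 + 26318·17996
1 = 26318·259187 − 84845·80397
So 80397·(-84845) ≡ 1 (mod 259187), i.e. 80397⁻¹ ≡ 174342.
Then x ≡ 174342·209041 ≡ 82765 (mod 259187); the smallest non-negative solution is x = 82765.

82765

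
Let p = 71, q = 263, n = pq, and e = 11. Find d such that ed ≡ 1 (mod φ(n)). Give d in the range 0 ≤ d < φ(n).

φ(n) = (p−1)(q−1) = 70·262 = 18340.
Need d with 11·d ≡ 1 (mod 18340). Apply the extended Euclidean algorithm:
18340 = 1667*11 + 3
11 = 3*3 + 2
3 = 1*2 + 1
2 = 2*1 + 0
Back-substitute:
1 = 3 − 2
1 = −11 + 4·3
1 = 4·18340 − 6669·11
So 11·(-6669) ≡ 1 (mod 18340), hence d ≡ -6669 ≡ 11671 (mod 18340).

11671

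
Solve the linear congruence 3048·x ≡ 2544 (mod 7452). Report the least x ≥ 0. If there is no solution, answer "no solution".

First find gcd(3048, 7452):
7452 = 2*3048 + 1356
3048 = 2*1356 + 336
1356 = 4*336 + 12
336 = 28*12 + 0
gcd = 12 and 12 | 2544, so solutions exist. Divide through by 12: 254x ≡ 212 (mod 621).
Now find 254⁻¹ mod 621:
621 = 2×254 + 113
254 = 2×113 + 28
113 = 4×28 + 1
28 = 28×1 + 0
Back-substitute:
1 = 113 − 4·28
1 = −4·254 + 9·113
1 = 9·621 − 22·254
So 254·(-22) ≡ 1 (mod 621), i.e. 254⁻¹ ≡ 599.
Then x ≡ 599·212 ≡ 304 (mod 621); the smallest non-negative solution is x = 304.

304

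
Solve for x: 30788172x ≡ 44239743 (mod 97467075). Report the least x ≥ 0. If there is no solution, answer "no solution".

First find gcd(30788172, 97467075):
97467075 = 3×30788172 + 5102559
30788172 = 6×5102559 + 172818
5102559 = 29×172818 + 90837
172818 = 1×90837 + 81981
90837 = 1×81981 + 8856
81981 = 9×8856 + 2277
8856 = 3×2277 + 2025
2277 = 1×2025 + 252
2025 = 8×252 + 9
252 = 28×9 + 0
gcd = 9 and 9 | 44239743, so solutions exist. Divide through by 9: 3420908x ≡ 4915527 (mod 10829675).
Now find 3420908⁻¹ mod 10829675:
10829675 = 3·3420908 + 566951
3420908 = 6·566951 + 19202
566951 = 29·19202 + 10093
19202 = 1·10093 + 9109
10093 = 1·9109 + 984
9109 = 9·984 + 253
984 = 3·253 + 225
253 = 1·225 + 28
225 = 8·28 + 1
28 = 28·1 + 0
Back-substitute:
1 = 225 − 8·28
1 = −8·253 + 9·225
1 = 9·984 − 35·253
1 = −35·9109 + 324·984
1 = 324·10093 − 359·9109
1 = −359·19202 + 683·10093
1 = 683·566951 − 20166·19202
1 = −20166·3420908 + 121679·566951
1 = 121679·10829675 − 385203·3420908
So 3420908·(-385203) ≡ 1 (mod 10829675), i.e. 3420908⁻¹ ≡ 10444472.
Then x ≡ 10444472·4915527 ≡ 6289369 (mod 10829675); the smallest non-negative solution is x = 6289369.

6289369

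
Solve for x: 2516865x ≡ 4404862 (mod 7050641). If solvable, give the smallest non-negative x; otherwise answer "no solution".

no solution

gcd(2516865, 7050641):
7050641 = 2×2516865 + 2016911
2516865 = 1×2016911 + 499954
2016911 = 4×499954 + 17095
499954 = 29×17095 + 4199
17095 = 4×4199 + 299
4199 = 14×299 + 13
299 = 23×13 + 0
gcd = 13, but 13 ∤ 4404862, so the congruence has no solution.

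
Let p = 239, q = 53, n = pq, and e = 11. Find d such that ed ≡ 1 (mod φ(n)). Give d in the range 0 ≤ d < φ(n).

11251

φ(n) = (p−1)(q−1) = 238·52 = 12376.
Need d with 11·d ≡ 1 (mod 12376). Apply the extended Euclidean algorithm:
12376 = 1125*11 + 1
11 = 11*1 + 0
Back-substitute:
1 = 12376 − 1125·11
So 11·(-1125) ≡ 1 (mod 12376), hence d ≡ -1125 ≡ 11251 (mod 12376).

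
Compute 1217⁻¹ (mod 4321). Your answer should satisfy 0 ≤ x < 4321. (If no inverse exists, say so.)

gcd(4321, 1217) by repeated division:
4321 = 3·1217 + 670
1217 = 1·670 + 547
670 = 1·547 + 123
547 = 4·123 + 55
123 = 2·55 + 13
55 = 4·13 + 3
13 = 4·3 + 1
3 = 3·1 + 0
Since gcd(1217, 4321) = 1, back-substitute to write 1 as a combination:
1 = 13 − 4·3
1 = −4·55 + 17·13
1 = 17·123 − 38·55
1 = −38·547 + 169·123
1 = 169·670 − 207·547
1 = −207·1217 + 376·670
1 = 376·4321 − 1335·1217
Thus 1217·(-1335) ≡ 1 (mod 4321); reducing, -1335 mod 4321 = 2986.

2986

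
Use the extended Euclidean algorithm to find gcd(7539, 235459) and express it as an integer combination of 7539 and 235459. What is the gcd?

7

Repeated division:
235459 = 31·7539 + 1750
7539 = 4·1750 + 539
1750 = 3·539 + 133
539 = 4·133 + 7
133 = 19·7 + 0
gcd(7539, 235459) = 7.
Working backward:
7 = 539 − 4·133
7 = −4·1750 + 13·539
7 = 13·7539 − 56·1750
7 = −56·235459 + 1749·7539
So 7 = (-56)·235459 + (1749)·7539.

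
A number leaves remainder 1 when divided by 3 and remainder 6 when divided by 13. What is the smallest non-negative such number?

Write x = 1 + 3·k. Then 3·k ≡ 6 − 1 ≡ 5 (mod 13).
Need 3⁻¹ mod 13. Extended Euclid on (13, 3):
13 = 4*3 + 1
3 = 3*1 + 0
Back-substitute:
1 = 13 − 4·3
3⁻¹ ≡ 9 (mod 13), so k ≡ 9·5 ≡ 6 (mod 13).
x = 1 + 3·6 = 19.

19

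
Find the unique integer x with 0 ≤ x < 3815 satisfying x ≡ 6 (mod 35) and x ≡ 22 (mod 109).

Write x = 6 + 35·k. Then 35·k ≡ 22 − 6 ≡ 16 (mod 109).
Need 35⁻¹ mod 109. Extended Euclid on (109, 35):
109 = 3*35 + 4
35 = 8*4 + 3
4 = 1*3 + 1
3 = 3*1 + 0
Back-substitute:
1 = 4 − 3
1 = −35 + 9·4
1 = 9·109 − 28·35
35⁻¹ ≡ 81 (mod 109), so k ≡ 81·16 ≡ 97 (mod 109).
x = 6 + 35·97 = 3401.

3401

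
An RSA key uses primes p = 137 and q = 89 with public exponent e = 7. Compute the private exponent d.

φ(n) = (p−1)(q−1) = 136·88 = 11968.
Need d with 7·d ≡ 1 (mod 11968). Apply the extended Euclidean algorithm:
11968 = 1709×7 + 5
7 = 1×5 + 2
5 = 2×2 + 1
2 = 2×1 + 0
Back-substitute:
1 = 5 − 2·2
1 = −2·7 + 3·5
1 = 3·11968 − 5129·7
So 7·(-5129) ≡ 1 (mod 11968), hence d ≡ -5129 ≡ 6839 (mod 11968).

6839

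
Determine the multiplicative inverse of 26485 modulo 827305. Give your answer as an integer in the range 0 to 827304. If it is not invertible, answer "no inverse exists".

no inverse exists

Euclidean algorithm on 827305, 26485:
827305 = 31*26485 + 6270
26485 = 4*6270 + 1405
6270 = 4*1405 + 650
1405 = 2*650 + 105
650 = 6*105 + 20
105 = 5*20 + 5
20 = 4*5 + 0
Since gcd = 5 > 1, 26485 is not a unit mod 827305.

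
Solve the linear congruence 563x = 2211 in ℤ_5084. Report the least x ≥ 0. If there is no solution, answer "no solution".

1521

First find gcd(563, 5084):
5084 = 9·563 + 17
563 = 33·17 + 2
17 = 8·2 + 1
2 = 2·1 + 0
gcd = 1, so a unique solution mod 5084 exists.
Back-substitute for the Bézout coefficients:
1 = 17 − 8·2
1 = −8·563 + 265·17
1 = 265·5084 − 2393·563
So 563·(-2393) ≡ 1 (mod 5084), giving 563⁻¹ ≡ 2691.
x ≡ 563⁻¹·2211 ≡ 2691·2211 ≡ 1521 (mod 5084).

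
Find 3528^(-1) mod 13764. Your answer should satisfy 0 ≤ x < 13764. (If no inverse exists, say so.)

no inverse exists

Euclidean algorithm on 13764, 3528:
13764 = 3·3528 + 3180
3528 = 1·3180 + 348
3180 = 9·348 + 48
348 = 7·48 + 12
48 = 4·12 + 0
The gcd is 12, not 1, hence no inverse exists.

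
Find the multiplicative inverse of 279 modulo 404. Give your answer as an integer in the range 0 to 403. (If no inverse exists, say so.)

223

Apply the Euclidean algorithm to 404 and 279:
404 = 1*279 + 125
279 = 2*125 + 29
125 = 4*29 + 9
29 = 3*9 + 2
9 = 4*2 + 1
2 = 2*1 + 0
Since gcd(279, 404) = 1, back-substitute to write 1 as a combination:
1 = 9 − 4·2
1 = −4·29 + 13·9
1 = 13·125 − 56·29
1 = −56·279 + 125·125
1 = 125·404 − 181·279
Hence 279⁻¹ ≡ -181 ≡ 223 (mod 404).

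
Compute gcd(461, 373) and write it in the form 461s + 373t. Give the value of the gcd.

Apply Euclid's algorithm to 461 and 373:
461 = 1*373 + 88
373 = 4*88 + 21
88 = 4*21 + 4
21 = 5*4 + 1
4 = 4*1 + 0
gcd(461, 373) = 1.
Express as a combination:
1 = 21 − 5·4
1 = −5·88 + 21·21
1 = 21·373 − 89·88
1 = −89·461 + 110·373
So 1 = (-89)·461 + (110)·373.

1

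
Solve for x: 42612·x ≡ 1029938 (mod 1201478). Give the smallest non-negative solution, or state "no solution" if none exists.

231596

First find gcd(42612, 1201478):
1201478 = 28×42612 + 8342
42612 = 5×8342 + 902
8342 = 9×902 + 224
902 = 4×224 + 6
224 = 37×6 + 2
6 = 3×2 + 0
gcd = 2 and 2 | 1029938, so solutions exist. Divide through by 2: 21306x ≡ 514969 (mod 600739).
Now find 21306⁻¹ mod 600739:
600739 = 28·21306 + 4171
21306 = 5·4171 + 451
4171 = 9·451 + 112
451 = 4·112 + 3
112 = 37·3 + 1
3 = 3·1 + 0
Back-substitute:
1 = 112 − 37·3
1 = −37·451 + 149·112
1 = 149·4171 − 1378·451
1 = −1378·21306 + 7039·4171
1 = 7039·600739 − 198470·21306
So 21306·(-198470) ≡ 1 (mod 600739), i.e. 21306⁻¹ ≡ 402269.
Then x ≡ 402269·514969 ≡ 231596 (mod 600739); the smallest non-negative solution is x = 231596.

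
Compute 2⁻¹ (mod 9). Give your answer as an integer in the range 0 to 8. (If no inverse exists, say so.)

Apply the Euclidean algorithm to 9 and 2:
9 = 4·2 + 1
2 = 2·1 + 0
The gcd is 1. Working backward:
1 = 9 − 4·2
So 2·(-4) ≡ 1 (mod 9), and -4 ≡ 5 (mod 9).

5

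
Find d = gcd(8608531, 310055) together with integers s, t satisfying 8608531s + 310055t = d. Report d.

1

Euclidean algorithm:
8608531 = 27*310055 + 237046
310055 = 1*237046 + 73009
237046 = 3*73009 + 18019
73009 = 4*18019 + 933
18019 = 19*933 + 292
933 = 3*292 + 57
292 = 5*57 + 7
57 = 8*7 + 1
7 = 7*1 + 0
gcd(8608531, 310055) = 1.
Back-substituting:
1 = 57 − 8·7
1 = −8·292 + 41·57
1 = 41·933 − 131·292
1 = −131·18019 + 2530·933
1 = 2530·73009 − 10251·18019
1 = −10251·237046 + 33283·73009
1 = 33283·310055 − 43534·237046
1 = −43534·8608531 + 1208701·310055
So 1 = (-43534)·8608531 + (1208701)·310055.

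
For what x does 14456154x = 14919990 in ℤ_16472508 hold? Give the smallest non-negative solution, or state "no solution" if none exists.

525125

First find gcd(14456154, 16472508):
16472508 = 1*14456154 + 2016354
14456154 = 7*2016354 + 341676
2016354 = 5*341676 + 307974
341676 = 1*307974 + 33702
307974 = 9*33702 + 4656
33702 = 7*4656 + 1110
4656 = 4*1110 + 216
1110 = 5*216 + 30
216 = 7*30 + 6
30 = 5*6 + 0
gcd = 6 and 6 | 14919990, so solutions exist. Divide through by 6: 2409359x ≡ 2486665 (mod 2745418).
Now find 2409359⁻¹ mod 2745418:
2745418 = 1×2409359 + 336059
2409359 = 7×336059 + 56946
336059 = 5×56946 + 51329
56946 = 1×51329 + 5617
51329 = 9×5617 + 776
5617 = 7×776 + 185
776 = 4×185 + 36
185 = 5×36 + 5
36 = 7×5 + 1
5 = 5×1 + 0
Back-substitute:
1 = 36 − 7·5
1 = −7·185 + 36·36
1 = 36·776 − 151·185
1 = −151·5617 + 1093·776
1 = 1093·51329 − 9988·5617
1 = −9988·56946 + 11081·51329
1 = 11081·336059 − 65393·56946
1 = −65393·2409359 + 468832·336059
1 = 468832·2745418 − 534225·2409359
So 2409359·(-534225) ≡ 1 (mod 2745418), i.e. 2409359⁻¹ ≡ 2211193.
Then x ≡ 2211193·2486665 ≡ 525125 (mod 2745418); the smallest non-negative solution is x = 525125.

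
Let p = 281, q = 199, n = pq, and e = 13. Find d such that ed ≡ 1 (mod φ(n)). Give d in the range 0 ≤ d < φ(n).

34117

φ(n) = (p−1)(q−1) = 280·198 = 55440.
Need d with 13·d ≡ 1 (mod 55440). Apply the extended Euclidean algorithm:
55440 = 4264·13 + 8
13 = 1·8 + 5
8 = 1·5 + 3
5 = 1·3 + 2
3 = 1·2 + 1
2 = 2·1 + 0
Back-substitute:
1 = 3 − 2
1 = −5 + 2·3
1 = 2·8 − 3·5
1 = −3·13 + 5·8
1 = 5·55440 − 21323·13
So 13·(-21323) ≡ 1 (mod 55440), hence d ≡ -21323 ≡ 34117 (mod 55440).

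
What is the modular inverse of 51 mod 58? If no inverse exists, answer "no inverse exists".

33

gcd(58, 51) by repeated division:
58 = 1×51 + 7
51 = 7×7 + 2
7 = 3×2 + 1
2 = 2×1 + 0
The gcd is 1. Working backward:
1 = 7 − 3·2
1 = −3·51 + 22·7
1 = 22·58 − 25·51
So 51·(-25) ≡ 1 (mod 58), and -25 ≡ 33 (mod 58).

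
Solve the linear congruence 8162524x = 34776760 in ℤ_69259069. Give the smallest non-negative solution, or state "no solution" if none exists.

2017060

First find gcd(8162524, 69259069):
69259069 = 8·8162524 + 3958877
8162524 = 2·3958877 + 244770
3958877 = 16·244770 + 42557
244770 = 5·42557 + 31985
42557 = 1·31985 + 10572
31985 = 3·10572 + 269
10572 = 39·269 + 81
269 = 3·81 + 26
81 = 3·26 + 3
26 = 8·3 + 2
3 = 1·2 + 1
2 = 2·1 + 0
gcd = 1, so a unique solution mod 69259069 exists.
Back-substitute for the Bézout coefficients:
1 = 3 − 2
1 = −26 + 9·3
1 = 9·81 − 28·26
1 = −28·269 + 93·81
1 = 93·10572 − 3655·269
1 = −3655·31985 + 11058·10572
1 = 11058·42557 − 14713·31985
1 = −14713·244770 + 84623·42557
1 = 84623·3958877 − 1368681·244770
1 = −1368681·8162524 + 2821985·3958877
1 = 2821985·69259069 − 23944561·8162524
So 8162524·(-23944561) ≡ 1 (mod 69259069), giving 8162524⁻¹ ≡ 45314508.
x ≡ 8162524⁻¹·34776760 ≡ 45314508·34776760 ≡ 2017060 (mod 69259069).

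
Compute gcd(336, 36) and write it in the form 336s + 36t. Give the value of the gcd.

12

Euclidean algorithm:
336 = 9×36 + 12
36 = 3×12 + 0
gcd(336, 36) = 12.
Express as a combination:
12 = 336 − 9·36
So 12 = (1)·336 + (-9)·36.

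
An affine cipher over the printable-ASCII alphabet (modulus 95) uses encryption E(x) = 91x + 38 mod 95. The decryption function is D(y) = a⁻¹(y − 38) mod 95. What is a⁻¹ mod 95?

Extended Euclidean algorithm:
95 = 1×91 + 4
91 = 22×4 + 3
4 = 1×3 + 1
3 = 3×1 + 0
The gcd is 1. Working backward:
1 = 4 − 3
1 = −91 + 23·4
1 = 23·95 − 24·91
Thus 91·(-24) ≡ 1 (mod 95); reducing, -24 mod 95 = 71.

71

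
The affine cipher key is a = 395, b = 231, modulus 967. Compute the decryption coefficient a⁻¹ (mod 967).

519

gcd(967, 395) by repeated division:
967 = 2·395 + 177
395 = 2·177 + 41
177 = 4·41 + 13
41 = 3·13 + 2
13 = 6·2 + 1
2 = 2·1 + 0
gcd = 1, so the inverse exists. Back-substitute:
1 = 13 − 6·2
1 = −6·41 + 19·13
1 = 19·177 − 82·41
1 = −82·395 + 183·177
1 = 183·967 − 448·395
So 395·(-448) ≡ 1 (mod 967), and -448 ≡ 519 (mod 967).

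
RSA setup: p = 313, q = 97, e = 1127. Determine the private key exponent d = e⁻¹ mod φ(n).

φ(n) = (p−1)(q−1) = 312·96 = 29952.
Need d with 1127·d ≡ 1 (mod 29952). Apply the extended Euclidean algorithm:
29952 = 26×1127 + 650
1127 = 1×650 + 477
650 = 1×477 + 173
477 = 2×173 + 131
173 = 1×131 + 42
131 = 3×42 + 5
42 = 8×5 + 2
5 = 2×2 + 1
2 = 2×1 + 0
Back-substitute:
1 = 5 − 2·2
1 = −2·42 + 17·5
1 = 17·131 − 53·42
1 = −53·173 + 70·131
1 = 70·477 − 193·173
1 = −193·650 + 263·477
1 = 263·1127 − 456·650
1 = −456·29952 + 12119·1127
So 1127·12119 ≡ 1 (mod 29952), hence d = 12119.

12119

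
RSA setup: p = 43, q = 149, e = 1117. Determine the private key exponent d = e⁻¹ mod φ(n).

3901

φ(n) = (p−1)(q−1) = 42·148 = 6216.
Need d with 1117·d ≡ 1 (mod 6216). Apply the extended Euclidean algorithm:
6216 = 5*1117 + 631
1117 = 1*631 + 486
631 = 1*486 + 145
486 = 3*145 + 51
145 = 2*51 + 43
51 = 1*43 + 8
43 = 5*8 + 3
8 = 2*3 + 2
3 = 1*2 + 1
2 = 2*1 + 0
Back-substitute:
1 = 3 − 2
1 = −8 + 3·3
1 = 3·43 − 16·8
1 = −16·51 + 19·43
1 = 19·145 − 54·51
1 = −54·486 + 181·145
1 = 181·631 − 235·486
1 = −235·1117 + 416·631
1 = 416·6216 − 2315·1117
So 1117·(-2315) ≡ 1 (mod 6216), hence d ≡ -2315 ≡ 3901 (mod 6216).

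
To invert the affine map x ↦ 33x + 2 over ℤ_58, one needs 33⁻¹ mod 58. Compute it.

gcd(58, 33) by repeated division:
58 = 1·33 + 25
33 = 1·25 + 8
25 = 3·8 + 1
8 = 8·1 + 0
gcd = 1, so the inverse exists. Back-substitute:
1 = 25 − 3·8
1 = −3·33 + 4·25
1 = 4·58 − 7·33
Hence 33⁻¹ ≡ -7 ≡ 51 (mod 58).

51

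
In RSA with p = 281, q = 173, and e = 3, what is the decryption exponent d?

φ(n) = (p−1)(q−1) = 280·172 = 48160.
Need d with 3·d ≡ 1 (mod 48160). Apply the extended Euclidean algorithm:
48160 = 16053×3 + 1
3 = 3×1 + 0
Back-substitute:
1 = 48160 − 16053·3
So 3·(-16053) ≡ 1 (mod 48160), hence d ≡ -16053 ≡ 32107 (mod 48160).

32107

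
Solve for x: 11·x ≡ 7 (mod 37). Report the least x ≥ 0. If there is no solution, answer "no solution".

4

First find gcd(11, 37):
37 = 3×11 + 4
11 = 2×4 + 3
4 = 1×3 + 1
3 = 3×1 + 0
gcd = 1, so a unique solution mod 37 exists.
Back-substitute for the Bézout coefficients:
1 = 4 − 3
1 = −11 + 3·4
1 = 3·37 − 10·11
So 11·(-10) ≡ 1 (mod 37), giving 11⁻¹ ≡ 27.
x ≡ 11⁻¹·7 ≡ 27·7 ≡ 4 (mod 37).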